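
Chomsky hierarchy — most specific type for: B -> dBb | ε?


Single nonterminal LHS, but d^n b^n is not regular
Classification: Type 2 (Context-Free)


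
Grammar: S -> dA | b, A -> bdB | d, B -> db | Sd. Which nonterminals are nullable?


A nonterminal is nullable iff some alternative derives ε (directly, or every symbol in it is nullable)
Nullable: {}


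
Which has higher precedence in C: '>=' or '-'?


'-' is additive (level 9); '>=' is relational (level 7)
Higher level binds tighter
'-' has higher precedence than '>='


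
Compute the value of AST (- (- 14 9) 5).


Evaluate inner: (- 14 9) = 5
Evaluate root: (- 5 5) = 0
Result: 0


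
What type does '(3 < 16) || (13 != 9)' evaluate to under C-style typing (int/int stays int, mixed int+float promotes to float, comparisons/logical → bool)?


Operand types: bool || bool
Rule: logical operators take bool operands and yield bool
Result type: bool


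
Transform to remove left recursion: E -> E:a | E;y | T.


Left-recursive alternatives: E:a, E;y; non-recursive: T
Introduce E': E -> TE', E' -> :aE' | ;yE' | ε


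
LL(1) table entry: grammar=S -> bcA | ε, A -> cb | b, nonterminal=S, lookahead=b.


For [S, b]: 'b' ∈ FIRST(bcA)
Entry: S -> bcA


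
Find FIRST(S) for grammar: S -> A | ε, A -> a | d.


Per alternative of S: FIRST(A) = {a, d}; FIRST(ε) = {ε}
FIRST(S) = {a, d, ε}


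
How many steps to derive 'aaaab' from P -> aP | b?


Derivation: P => aP => aaP => aaaP => aaaaP => aaaab
Steps: 5


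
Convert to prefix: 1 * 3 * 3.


left-to-right (same/higher precedence on left): tree is (* (* 1 3) 3)
Prefix: * * 1 3 3


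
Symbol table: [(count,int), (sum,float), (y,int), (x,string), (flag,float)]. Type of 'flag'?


Lookup 'flag' → type float


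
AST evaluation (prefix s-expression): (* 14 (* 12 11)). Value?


Evaluate inner: (* 12 11) = 132
Evaluate root: (* 14 132) = 1848
Result: 1848


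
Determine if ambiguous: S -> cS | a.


right-linear, alternatives start with distinct terminals 'c' vs 'a': unique leftmost derivation
Unambiguous


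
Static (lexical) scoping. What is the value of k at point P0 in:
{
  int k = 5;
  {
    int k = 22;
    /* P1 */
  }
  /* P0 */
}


k declared in the same block as P0
k = 5


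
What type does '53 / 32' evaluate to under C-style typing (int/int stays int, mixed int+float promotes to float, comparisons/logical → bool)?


Operand types: int / int
Rule: mixed int/float promotes to float; int/int stays int
Result type: int


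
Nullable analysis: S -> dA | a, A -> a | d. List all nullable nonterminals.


A nonterminal is nullable iff some alternative derives ε (directly, or every symbol in it is nullable)
Nullable: {}


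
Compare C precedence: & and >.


'>' is relational (level 7); '&' is bitwise AND (level 5)
Higher level binds tighter
'>' has higher precedence than '&'


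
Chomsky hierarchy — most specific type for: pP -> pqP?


LHS has context (more than one symbol) and |LHS| ≤ |RHS|
Classification: Type 1 (Context-Sensitive)


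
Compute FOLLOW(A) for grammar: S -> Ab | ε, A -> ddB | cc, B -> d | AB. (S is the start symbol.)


$ ∈ FOLLOW(S). For each A -> αBβ: add FIRST(β)\{ε} to FOLLOW(B); if β nullable, add FOLLOW(A).
FOLLOW(A) = {b, c, d}


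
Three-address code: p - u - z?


Break into single-operator statements:
t1 = p - u
t2 = t1 - z


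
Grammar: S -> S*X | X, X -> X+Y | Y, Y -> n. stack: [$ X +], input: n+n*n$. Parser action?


no handle; shift 'n'
Action: shift


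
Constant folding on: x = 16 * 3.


16 * 3 = 48 at compile time
Optimized: x = 48


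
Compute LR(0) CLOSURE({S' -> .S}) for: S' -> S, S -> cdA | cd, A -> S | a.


Start: S' -> .S
For each item with dot before a nonterminal B, add B -> .γ for every B-production
Closure: [S' -> .S, S -> .cdA, S -> .cd]


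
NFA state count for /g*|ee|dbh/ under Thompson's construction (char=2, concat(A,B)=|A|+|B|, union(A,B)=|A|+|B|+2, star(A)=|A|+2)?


Syntax tree has 6 char leaf(s), 2 union(s), 1 star(s)
chars contribute 6×2 = 12; each union adds +2; each star adds +2
Total: 12 + 4 + 2 = 18 states


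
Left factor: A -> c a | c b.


Common prefix: 'c'
Factored: A -> c A', A' -> a | b


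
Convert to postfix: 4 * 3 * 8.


Left to right (same or higher precedence on left)
Postfix: 4 3 * 8 *


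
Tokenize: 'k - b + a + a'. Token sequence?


Scan left to right, longest-match per lexeme
Tokens: ID(k), OP(-), ID(b), OP(+), ID(a), OP(+), ID(a)


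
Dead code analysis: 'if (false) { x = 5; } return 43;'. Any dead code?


condition is constant false, so the whole block is unreachable
Dead: 'if (false) { x = 5; }'


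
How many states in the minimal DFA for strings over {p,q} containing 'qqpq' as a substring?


KMP-style automaton: 4 progress states + 1 absorbing accept = 5
Minimal DFA: 5 states


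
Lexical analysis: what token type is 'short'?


Pattern: reserved word
Type: KEYWORD


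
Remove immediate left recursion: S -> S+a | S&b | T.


Left-recursive alternatives: S+a, S&b; non-recursive: T
Introduce S': S -> TS', S' -> +aS' | &bS' | ε


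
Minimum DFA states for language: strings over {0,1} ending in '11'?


Track the longest suffix of input matching a prefix of '11': 3 classes (prefixes of length 0..2)
Minimal DFA: 3 states


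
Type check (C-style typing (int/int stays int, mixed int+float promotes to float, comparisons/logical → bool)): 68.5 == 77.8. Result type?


Operand types: float == float
Rule: comparison yields bool
Result type: bool


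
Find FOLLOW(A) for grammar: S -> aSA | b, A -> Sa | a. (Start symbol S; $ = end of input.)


$ ∈ FOLLOW(S). For each A -> αBβ: add FIRST(β)\{ε} to FOLLOW(B); if β nullable, add FOLLOW(A).
FOLLOW(A) = {$, a, b}


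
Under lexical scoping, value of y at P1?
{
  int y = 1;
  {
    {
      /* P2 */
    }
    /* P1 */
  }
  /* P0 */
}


P1's block does not declare y; resolves to the enclosing declaration at depth 0
y = 1


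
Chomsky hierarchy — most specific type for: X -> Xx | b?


Left-linear: every RHS is a terminal or one nonterminal followed by a terminal
Classification: Type 3 (Regular)


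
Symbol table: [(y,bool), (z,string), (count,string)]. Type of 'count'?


Lookup 'count' → type string


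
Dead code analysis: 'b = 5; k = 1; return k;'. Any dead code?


b is assigned but never read
Dead: 'b = 5'


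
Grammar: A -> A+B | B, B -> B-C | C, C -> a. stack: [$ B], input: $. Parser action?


lookahead ∉ {-} so B won't extend; reduce A -> B
Action: reduce (A -> B)


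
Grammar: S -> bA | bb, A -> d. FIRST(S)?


Per alternative of S: FIRST(bA) = {b}; FIRST(bb) = {b}
FIRST(S) = {b}


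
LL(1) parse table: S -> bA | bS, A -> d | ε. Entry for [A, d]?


For [A, d]: 'd' ∈ FIRST(d)
Entry: A -> d


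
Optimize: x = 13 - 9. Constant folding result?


13 - 9 = 4 at compile time
Optimized: x = 4


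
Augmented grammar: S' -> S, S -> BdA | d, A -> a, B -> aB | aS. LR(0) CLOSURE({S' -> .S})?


Start: S' -> .S
For each item with dot before a nonterminal B, add B -> .γ for every B-production
Closure: [S' -> .S, S -> .BdA, S -> .d, B -> .aB, B -> .aS]


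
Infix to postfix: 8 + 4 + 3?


Left to right (same or higher precedence on left)
Postfix: 8 4 + 3 +


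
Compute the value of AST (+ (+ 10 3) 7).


Evaluate inner: (+ 10 3) = 13
Evaluate root: (+ 13 7) = 20
Result: 20


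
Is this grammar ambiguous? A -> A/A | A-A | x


'x/x-x' has two parse trees (no precedence encoded between / and -)
Ambiguous


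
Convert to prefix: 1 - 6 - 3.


left-to-right (same/higher precedence on left): tree is (- (- 1 6) 3)
Prefix: - - 1 6 3


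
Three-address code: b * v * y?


Break into single-operator statements:
t1 = b * v
t2 = t1 * y


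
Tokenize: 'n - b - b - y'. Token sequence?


Scan left to right, longest-match per lexeme
Tokens: ID(n), OP(-), ID(b), OP(-), ID(b), OP(-), ID(y)


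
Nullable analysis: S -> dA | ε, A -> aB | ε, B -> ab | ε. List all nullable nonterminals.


A nonterminal is nullable iff some alternative derives ε (directly, or every symbol in it is nullable)
Nullable: {A, B, S}


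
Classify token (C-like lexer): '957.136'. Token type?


Pattern: digits with a decimal point
Type: FLOAT_LITERAL


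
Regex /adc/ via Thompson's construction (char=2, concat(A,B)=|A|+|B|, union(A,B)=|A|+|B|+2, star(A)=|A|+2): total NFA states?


Syntax tree has 3 char leaf(s), 0 union(s), 0 star(s)
chars contribute 3×2 = 6; each union adds +2; each star adds +2
Total: 6 + 0 + 0 = 6 states


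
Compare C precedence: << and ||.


'<<' is shift (level 8); '||' is logical OR (level 1)
Higher level binds tighter
'<<' has higher precedence than '||'


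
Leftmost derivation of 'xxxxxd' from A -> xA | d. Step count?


Derivation: A => xA => xxA => xxxA => xxxxA => xxxxxA => xxxxxd
Steps: 6


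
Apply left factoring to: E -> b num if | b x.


Common prefix: 'b'
Factored: E -> b E', E' -> num if | x


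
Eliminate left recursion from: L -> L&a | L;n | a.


Left-recursive alternatives: L&a, L;n; non-recursive: a
Introduce L': L -> aL', L' -> &aL' | ;nL' | ε


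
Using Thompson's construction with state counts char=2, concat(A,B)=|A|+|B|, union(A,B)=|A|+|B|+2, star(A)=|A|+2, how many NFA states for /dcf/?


Syntax tree has 3 char leaf(s), 0 union(s), 0 star(s)
chars contribute 3×2 = 6; each union adds +2; each star adds +2
Total: 6 + 0 + 0 = 6 states


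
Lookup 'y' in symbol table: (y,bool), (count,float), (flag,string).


Lookup 'y' → type bool


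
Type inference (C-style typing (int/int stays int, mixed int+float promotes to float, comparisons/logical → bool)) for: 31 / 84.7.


Operand types: int / float
Rule: mixed int/float promotes to float; int/int stays int
Result type: float


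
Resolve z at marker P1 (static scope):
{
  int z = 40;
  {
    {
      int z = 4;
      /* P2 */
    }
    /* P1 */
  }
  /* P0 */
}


P1's block does not declare z; resolves to the enclosing declaration at depth 0
z = 40


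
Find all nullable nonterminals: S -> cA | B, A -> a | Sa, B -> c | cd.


A nonterminal is nullable iff some alternative derives ε (directly, or every symbol in it is nullable)
Nullable: {}


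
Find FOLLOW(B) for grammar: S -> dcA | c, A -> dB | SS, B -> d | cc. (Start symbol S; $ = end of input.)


$ ∈ FOLLOW(S). For each A -> αBβ: add FIRST(β)\{ε} to FOLLOW(B); if β nullable, add FOLLOW(A).
FOLLOW(B) = {$, c, d}


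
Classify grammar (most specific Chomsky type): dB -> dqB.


LHS has context (more than one symbol) and |LHS| ≤ |RHS|
Classification: Type 1 (Context-Sensitive)


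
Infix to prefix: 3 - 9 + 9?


left-to-right (same/higher precedence on left): tree is (+ (- 3 9) 9)
Prefix: + - 3 9 9


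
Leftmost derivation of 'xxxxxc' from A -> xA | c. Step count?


Derivation: A => xA => xxA => xxxA => xxxxA => xxxxxA => xxxxxc
Steps: 6


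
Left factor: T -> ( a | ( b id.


Common prefix: '('
Factored: T -> ( T', T' -> a | b id


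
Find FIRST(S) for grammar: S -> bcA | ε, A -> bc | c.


Per alternative of S: FIRST(bcA) = {b}; FIRST(ε) = {ε}
FIRST(S) = {b, ε}


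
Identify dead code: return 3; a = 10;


statement follows a return and is unreachable
Dead: 'a = 10'


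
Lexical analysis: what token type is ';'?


Pattern: delimiter/punctuation
Type: PUNCTUATION


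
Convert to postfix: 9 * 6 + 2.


Left to right (same or higher precedence on left)
Postfix: 9 6 * 2 +


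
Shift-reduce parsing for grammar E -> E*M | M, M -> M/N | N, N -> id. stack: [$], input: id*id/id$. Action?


no handle on stack; shift 'id'
Action: shift


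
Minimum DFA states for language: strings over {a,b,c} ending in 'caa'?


Track the longest suffix of input matching a prefix of 'caa': 4 classes (prefixes of length 0..3)
Minimal DFA: 4 states


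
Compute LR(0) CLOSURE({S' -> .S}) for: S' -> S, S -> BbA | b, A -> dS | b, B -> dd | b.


Start: S' -> .S
For each item with dot before a nonterminal B, add B -> .γ for every B-production
Closure: [S' -> .S, S -> .BbA, S -> .b, B -> .dd, B -> .b]


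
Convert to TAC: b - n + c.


Break into single-operator statements:
t1 = b - n
t2 = t1 + c


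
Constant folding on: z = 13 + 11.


13 + 11 = 24 at compile time
Optimized: z = 24


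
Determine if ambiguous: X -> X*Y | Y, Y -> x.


precedence layered via separate nonterminal Y: deterministic
Unambiguous


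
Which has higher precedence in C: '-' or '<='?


'-' is additive (level 9); '<=' is relational (level 7)
Higher level binds tighter
'-' has higher precedence than '<='


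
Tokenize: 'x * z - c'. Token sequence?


Scan left to right, longest-match per lexeme
Tokens: ID(x), OP(*), ID(z), OP(-), ID(c)


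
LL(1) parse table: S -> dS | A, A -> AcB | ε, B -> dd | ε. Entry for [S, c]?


For [S, c]: 'c' ∈ FIRST(A)
Entry: S -> A


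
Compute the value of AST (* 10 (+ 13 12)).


Evaluate inner: (+ 13 12) = 25
Evaluate root: (* 10 25) = 250
Result: 250


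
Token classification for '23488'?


Pattern: digits only
Type: INTEGER_LITERAL


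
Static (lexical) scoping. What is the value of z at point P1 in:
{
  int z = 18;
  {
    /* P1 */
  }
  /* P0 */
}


P1's block does not declare z; resolves to the enclosing declaration at depth 0
z = 18


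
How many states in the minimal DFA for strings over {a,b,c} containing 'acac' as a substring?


KMP-style automaton: 4 progress states + 1 absorbing accept = 5
Minimal DFA: 5 states


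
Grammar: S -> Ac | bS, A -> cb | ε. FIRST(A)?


Per alternative of A: FIRST(cb) = {c}; FIRST(ε) = {ε}
FIRST(A) = {c, ε}


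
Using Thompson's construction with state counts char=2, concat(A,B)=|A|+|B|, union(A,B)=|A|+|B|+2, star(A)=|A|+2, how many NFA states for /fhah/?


Syntax tree has 4 char leaf(s), 0 union(s), 0 star(s)
chars contribute 4×2 = 8; each union adds +2; each star adds +2
Total: 8 + 0 + 0 = 8 states


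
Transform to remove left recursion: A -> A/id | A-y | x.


Left-recursive alternatives: A/id, A-y; non-recursive: x
Introduce A': A -> xA', A' -> /idA' | -yA' | ε


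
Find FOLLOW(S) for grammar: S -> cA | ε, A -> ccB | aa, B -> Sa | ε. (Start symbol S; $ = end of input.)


$ ∈ FOLLOW(S). For each A -> αBβ: add FIRST(β)\{ε} to FOLLOW(B); if β nullable, add FOLLOW(A).
FOLLOW(S) = {$, a}


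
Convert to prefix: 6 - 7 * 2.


'*' binds tighter: tree is (- 6 (* 7 2))
Prefix: - 6 * 7 2


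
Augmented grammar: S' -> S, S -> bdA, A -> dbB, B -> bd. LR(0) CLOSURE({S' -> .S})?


Start: S' -> .S
For each item with dot before a nonterminal B, add B -> .γ for every B-production
Closure: [S' -> .S, S -> .bdA]


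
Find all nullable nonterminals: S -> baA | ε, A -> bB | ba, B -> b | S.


A nonterminal is nullable iff some alternative derives ε (directly, or every symbol in it is nullable)
Nullable: {B, S}


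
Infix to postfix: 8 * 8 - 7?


Left to right (same or higher precedence on left)
Postfix: 8 8 * 7 -


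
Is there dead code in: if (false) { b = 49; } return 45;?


condition is constant false, so the whole block is unreachable
Dead: 'if (false) { b = 49; }'


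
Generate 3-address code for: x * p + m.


Break into single-operator statements:
t1 = x * p
t2 = t1 + m


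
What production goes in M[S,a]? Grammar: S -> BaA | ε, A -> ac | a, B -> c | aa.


For [S, a]: 'a' ∈ FIRST(BaA)
Entry: S -> BaA


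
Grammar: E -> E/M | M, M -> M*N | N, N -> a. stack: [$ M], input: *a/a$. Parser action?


shift '*' to continue M -> M*N
Action: shift


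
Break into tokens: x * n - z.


Scan left to right, longest-match per lexeme
Tokens: ID(x), OP(*), ID(n), OP(-), ID(z)


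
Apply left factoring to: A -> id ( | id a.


Common prefix: 'id'
Factored: A -> id A', A' -> ( | a


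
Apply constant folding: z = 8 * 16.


8 * 16 = 128 at compile time
Optimized: z = 128


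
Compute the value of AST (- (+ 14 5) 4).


Evaluate inner: (+ 14 5) = 19
Evaluate root: (- 19 4) = 15
Result: 15


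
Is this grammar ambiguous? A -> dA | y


right-linear, alternatives start with distinct terminals 'd' vs 'y': unique leftmost derivation
Unambiguous


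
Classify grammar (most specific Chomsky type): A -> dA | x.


Right-linear: every RHS is a terminal or a terminal followed by one nonterminal
Classification: Type 3 (Regular)


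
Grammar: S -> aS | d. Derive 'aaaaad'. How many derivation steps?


Derivation: S => aS => aaS => aaaS => aaaaS => aaaaaS => aaaaad
Steps: 6


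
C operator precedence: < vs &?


'<' is relational (level 7); '&' is bitwise AND (level 5)
Higher level binds tighter
'<' has higher precedence than '&'


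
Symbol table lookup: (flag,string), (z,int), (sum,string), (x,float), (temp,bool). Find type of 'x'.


Lookup 'x' → type float


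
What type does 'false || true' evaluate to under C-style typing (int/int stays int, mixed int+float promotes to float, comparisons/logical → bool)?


Operand types: bool || bool
Rule: logical operators take bool operands and yield bool
Result type: bool


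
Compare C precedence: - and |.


'-' is additive (level 9); '|' is bitwise OR (level 3)
Higher level binds tighter
'-' has higher precedence than '|'


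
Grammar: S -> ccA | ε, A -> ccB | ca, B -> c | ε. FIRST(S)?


Per alternative of S: FIRST(ccA) = {c}; FIRST(ε) = {ε}
FIRST(S) = {c, ε}


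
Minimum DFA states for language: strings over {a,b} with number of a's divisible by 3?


Track (count of a) mod 3: states 0..2, accept at 0
Minimal DFA: 3 states


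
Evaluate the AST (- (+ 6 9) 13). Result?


Evaluate inner: (+ 6 9) = 15
Evaluate root: (- 15 13) = 2
Result: 2


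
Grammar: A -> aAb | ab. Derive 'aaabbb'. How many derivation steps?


Derivation: A => aAb => aaAbb => aaabbb
Steps: 3


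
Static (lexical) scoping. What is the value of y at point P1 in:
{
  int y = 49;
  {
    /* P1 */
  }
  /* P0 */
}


P1's block does not declare y; resolves to the enclosing declaration at depth 0
y = 49


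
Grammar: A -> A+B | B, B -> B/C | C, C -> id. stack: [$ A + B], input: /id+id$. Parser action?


'/' can extend B; shift to build B -> B/C
Action: shift


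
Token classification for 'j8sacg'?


Pattern: letter/underscore followed by alphanumerics, not a keyword
Type: IDENTIFIER


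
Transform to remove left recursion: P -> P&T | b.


Left-recursive alternatives: P&T; non-recursive: b
Introduce P': P -> bP', P' -> &TP' | ε


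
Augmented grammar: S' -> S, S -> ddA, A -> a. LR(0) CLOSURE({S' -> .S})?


Start: S' -> .S
For each item with dot before a nonterminal B, add B -> .γ for every B-production
Closure: [S' -> .S, S -> .ddA]


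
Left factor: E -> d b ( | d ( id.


Common prefix: 'd'
Factored: E -> d E', E' -> b ( | ( id


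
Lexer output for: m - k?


Scan left to right, longest-match per lexeme
Tokens: ID(m), OP(-), ID(k)


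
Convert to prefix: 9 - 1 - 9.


left-to-right (same/higher precedence on left): tree is (- (- 9 1) 9)
Prefix: - - 9 1 9


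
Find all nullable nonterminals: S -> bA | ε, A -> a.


A nonterminal is nullable iff some alternative derives ε (directly, or every symbol in it is nullable)
Nullable: {S}


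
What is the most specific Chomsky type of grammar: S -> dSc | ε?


Single nonterminal LHS, but d^n c^n is not regular
Classification: Type 2 (Context-Free)


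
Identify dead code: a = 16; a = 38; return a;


first assignment to a is overwritten before any read
Dead: 'a = 16'


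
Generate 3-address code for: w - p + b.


Break into single-operator statements:
t1 = w - p
t2 = t1 + b


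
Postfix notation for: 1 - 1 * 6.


* has higher precedence, evaluate 1*6 first
Postfix: 1 1 6 * -


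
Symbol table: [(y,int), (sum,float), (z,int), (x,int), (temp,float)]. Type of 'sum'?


Lookup 'sum' → type float


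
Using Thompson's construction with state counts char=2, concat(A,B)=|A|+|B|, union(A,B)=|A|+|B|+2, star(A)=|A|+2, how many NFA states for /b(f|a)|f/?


Syntax tree has 4 char leaf(s), 2 union(s), 0 star(s)
chars contribute 4×2 = 8; each union adds +2; each star adds +2
Total: 8 + 4 + 0 = 12 states


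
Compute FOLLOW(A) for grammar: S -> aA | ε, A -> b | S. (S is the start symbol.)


$ ∈ FOLLOW(S). For each A -> αBβ: add FIRST(β)\{ε} to FOLLOW(B); if β nullable, add FOLLOW(A).
FOLLOW(A) = {$}


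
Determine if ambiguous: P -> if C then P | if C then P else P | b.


dangling else: 'if C then if C then b else b' parses two ways
Ambiguous


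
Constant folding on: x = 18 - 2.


18 - 2 = 16 at compile time
Optimized: x = 16


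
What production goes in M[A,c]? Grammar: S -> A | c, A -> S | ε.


For [A, c]: 'c' ∈ FIRST(S)
Entry: A -> S


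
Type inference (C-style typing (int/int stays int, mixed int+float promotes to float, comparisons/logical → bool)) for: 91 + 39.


Operand types: int + int
Rule: mixed int/float promotes to float; int/int stays int
Result type: int


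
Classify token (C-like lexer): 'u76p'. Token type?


Pattern: letter/underscore followed by alphanumerics, not a keyword
Type: IDENTIFIER


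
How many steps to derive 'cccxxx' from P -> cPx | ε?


Derivation: P => cPx => ccPxx => cccPxxx => cccxxx
Steps: 4


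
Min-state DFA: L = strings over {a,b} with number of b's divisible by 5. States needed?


Track (count of b) mod 5: states 0..4, accept at 0
Minimal DFA: 5 states


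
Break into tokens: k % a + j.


Scan left to right, longest-match per lexeme
Tokens: ID(k), OP(%), ID(a), OP(+), ID(j)


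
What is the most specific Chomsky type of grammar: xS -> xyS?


LHS has context (more than one symbol) and |LHS| ≤ |RHS|
Classification: Type 1 (Context-Sensitive)


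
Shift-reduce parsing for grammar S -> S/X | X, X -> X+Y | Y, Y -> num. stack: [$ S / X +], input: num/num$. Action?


no handle; shift 'num'
Action: shift


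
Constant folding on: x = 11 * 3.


11 * 3 = 33 at compile time
Optimized: x = 33


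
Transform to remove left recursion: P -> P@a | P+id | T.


Left-recursive alternatives: P@a, P+id; non-recursive: T
Introduce P': P -> TP', P' -> @aP' | +idP' | ε


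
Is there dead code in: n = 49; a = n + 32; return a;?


n is read by a's definition; a is returned
No dead code


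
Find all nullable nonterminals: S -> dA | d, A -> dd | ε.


A nonterminal is nullable iff some alternative derives ε (directly, or every symbol in it is nullable)
Nullable: {A}


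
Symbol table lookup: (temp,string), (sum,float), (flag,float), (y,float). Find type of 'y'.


Lookup 'y' → type float


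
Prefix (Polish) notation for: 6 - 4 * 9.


'*' binds tighter: tree is (- 6 (* 4 9))
Prefix: - 6 * 4 9


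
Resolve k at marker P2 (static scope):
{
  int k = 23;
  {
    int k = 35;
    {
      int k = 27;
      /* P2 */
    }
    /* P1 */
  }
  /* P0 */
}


k declared in the same block as P2
k = 27


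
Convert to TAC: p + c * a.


Break into single-operator statements:
t1 = c * a
t2 = p + t1


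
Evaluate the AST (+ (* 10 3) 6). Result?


Evaluate inner: (* 10 3) = 30
Evaluate root: (+ 30 6) = 36
Result: 36


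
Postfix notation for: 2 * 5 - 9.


Left to right (same or higher precedence on left)
Postfix: 2 5 * 9 -


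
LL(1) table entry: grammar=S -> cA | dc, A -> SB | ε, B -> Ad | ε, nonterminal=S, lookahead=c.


For [S, c]: 'c' ∈ FIRST(cA)
Entry: S -> cA


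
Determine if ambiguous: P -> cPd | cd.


balanced c^n…d^n: each string has a unique parse
Unambiguous


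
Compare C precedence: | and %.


'%' is multiplicative (level 10); '|' is bitwise OR (level 3)
Higher level binds tighter
'%' has higher precedence than '|'


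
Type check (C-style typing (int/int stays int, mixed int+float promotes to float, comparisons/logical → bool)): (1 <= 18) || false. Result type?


Operand types: bool || bool
Rule: logical operators take bool operands and yield bool
Result type: bool


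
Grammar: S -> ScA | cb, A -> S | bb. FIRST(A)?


Per alternative of A: FIRST(S) = {c}; FIRST(bb) = {b}
FIRST(A) = {b, c}


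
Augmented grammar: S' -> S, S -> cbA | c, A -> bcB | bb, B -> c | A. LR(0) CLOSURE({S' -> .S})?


Start: S' -> .S
For each item with dot before a nonterminal B, add B -> .γ for every B-production
Closure: [S' -> .S, S -> .cbA, S -> .c]


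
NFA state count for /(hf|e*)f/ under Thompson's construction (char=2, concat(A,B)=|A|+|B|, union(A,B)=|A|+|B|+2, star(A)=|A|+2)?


Syntax tree has 4 char leaf(s), 1 union(s), 1 star(s)
chars contribute 4×2 = 8; each union adds +2; each star adds +2
Total: 8 + 2 + 2 = 12 states


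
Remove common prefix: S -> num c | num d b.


Common prefix: 'num'
Factored: S -> num S', S' -> c | d b


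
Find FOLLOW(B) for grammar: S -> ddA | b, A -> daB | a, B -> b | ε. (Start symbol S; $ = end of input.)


$ ∈ FOLLOW(S). For each A -> αBβ: add FIRST(β)\{ε} to FOLLOW(B); if β nullable, add FOLLOW(A).
FOLLOW(B) = {$}


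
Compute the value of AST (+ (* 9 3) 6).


Evaluate inner: (* 9 3) = 27
Evaluate root: (+ 27 6) = 33
Result: 33


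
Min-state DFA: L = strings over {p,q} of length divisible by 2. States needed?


Track length mod 2: states 0..1, accept at 0
Minimal DFA: 2 states


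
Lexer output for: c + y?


Scan left to right, longest-match per lexeme
Tokens: ID(c), OP(+), ID(y)


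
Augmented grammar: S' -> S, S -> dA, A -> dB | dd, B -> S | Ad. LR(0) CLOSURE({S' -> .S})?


Start: S' -> .S
For each item with dot before a nonterminal B, add B -> .γ for every B-production
Closure: [S' -> .S, S -> .dA]


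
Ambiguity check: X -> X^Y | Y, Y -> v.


precedence layered via separate nonterminal Y: deterministic
Unambiguous


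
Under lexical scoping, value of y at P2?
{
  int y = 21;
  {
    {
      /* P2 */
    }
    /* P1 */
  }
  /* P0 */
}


P2's block does not declare y; resolves to the enclosing declaration at depth 0
y = 21


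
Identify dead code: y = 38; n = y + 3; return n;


y is read by n's definition; n is returned
No dead code


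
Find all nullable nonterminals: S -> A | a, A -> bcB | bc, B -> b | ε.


A nonterminal is nullable iff some alternative derives ε (directly, or every symbol in it is nullable)
Nullable: {B}


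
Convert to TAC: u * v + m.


Break into single-operator statements:
t1 = u * v
t2 = t1 + m


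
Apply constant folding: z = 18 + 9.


18 + 9 = 27 at compile time
Optimized: z = 27


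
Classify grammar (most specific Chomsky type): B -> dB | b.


Right-linear: every RHS is a terminal or a terminal followed by one nonterminal
Classification: Type 3 (Regular)


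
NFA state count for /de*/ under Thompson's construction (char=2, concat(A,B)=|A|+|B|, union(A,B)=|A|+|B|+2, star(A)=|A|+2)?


Syntax tree has 2 char leaf(s), 0 union(s), 1 star(s)
chars contribute 2×2 = 4; each union adds +2; each star adds +2
Total: 4 + 0 + 2 = 6 states


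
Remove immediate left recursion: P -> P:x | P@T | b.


Left-recursive alternatives: P:x, P@T; non-recursive: b
Introduce P': P -> bP', P' -> :xP' | @TP' | ε


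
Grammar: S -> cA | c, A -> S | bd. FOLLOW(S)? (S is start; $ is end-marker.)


$ ∈ FOLLOW(S). For each A -> αBβ: add FIRST(β)\{ε} to FOLLOW(B); if β nullable, add FOLLOW(A).
FOLLOW(S) = {$}


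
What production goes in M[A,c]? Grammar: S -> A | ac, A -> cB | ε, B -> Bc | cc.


For [A, c]: 'c' ∈ FIRST(cB)
Entry: A -> cB


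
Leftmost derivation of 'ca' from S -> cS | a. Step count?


Derivation: S => cS => ca
Steps: 2


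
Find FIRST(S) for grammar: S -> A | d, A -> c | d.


Per alternative of S: FIRST(A) = {c, d}; FIRST(d) = {d}
FIRST(S) = {c, d}


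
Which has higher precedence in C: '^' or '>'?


'>' is relational (level 7); '^' is bitwise XOR (level 4)
Higher level binds tighter
'>' has higher precedence than '^'


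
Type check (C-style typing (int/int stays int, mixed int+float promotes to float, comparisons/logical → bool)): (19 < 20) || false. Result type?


Operand types: bool || bool
Rule: logical operators take bool operands and yield bool
Result type: bool


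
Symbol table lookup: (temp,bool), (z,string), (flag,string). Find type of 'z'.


Lookup 'z' → type string


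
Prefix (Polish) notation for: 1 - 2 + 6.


left-to-right (same/higher precedence on left): tree is (+ (- 1 2) 6)
Prefix: + - 1 2 6


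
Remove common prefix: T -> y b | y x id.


Common prefix: 'y'
Factored: T -> y T', T' -> b | x id


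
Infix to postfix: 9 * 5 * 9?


Left to right (same or higher precedence on left)
Postfix: 9 5 * 9 *


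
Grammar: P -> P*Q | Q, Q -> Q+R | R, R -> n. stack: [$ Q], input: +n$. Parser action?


shift '+' to continue Q -> Q+R
Action: shift


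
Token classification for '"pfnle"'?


Pattern: double-quoted sequence
Type: STRING_LITERAL


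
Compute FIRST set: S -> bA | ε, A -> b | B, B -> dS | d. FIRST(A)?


Per alternative of A: FIRST(b) = {b}; FIRST(B) = {d}
FIRST(A) = {b, d}


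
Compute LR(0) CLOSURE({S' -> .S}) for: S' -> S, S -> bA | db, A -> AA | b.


Start: S' -> .S
For each item with dot before a nonterminal B, add B -> .γ for every B-production
Closure: [S' -> .S, S -> .bA, S -> .db]


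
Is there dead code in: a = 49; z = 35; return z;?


a is assigned but never read
Dead: 'a = 49'


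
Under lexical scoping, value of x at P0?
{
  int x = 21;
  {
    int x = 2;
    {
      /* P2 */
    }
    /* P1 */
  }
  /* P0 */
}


x declared in the same block as P0
x = 21


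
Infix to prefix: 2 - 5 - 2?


left-to-right (same/higher precedence on left): tree is (- (- 2 5) 2)
Prefix: - - 2 5 2


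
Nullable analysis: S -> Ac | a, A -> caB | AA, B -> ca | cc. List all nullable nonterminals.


A nonterminal is nullable iff some alternative derives ε (directly, or every symbol in it is nullable)
Nullable: {}


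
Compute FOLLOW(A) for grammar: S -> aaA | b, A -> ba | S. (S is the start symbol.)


$ ∈ FOLLOW(S). For each A -> αBβ: add FIRST(β)\{ε} to FOLLOW(B); if β nullable, add FOLLOW(A).
FOLLOW(A) = {$}


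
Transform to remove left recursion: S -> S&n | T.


Left-recursive alternatives: S&n; non-recursive: T
Introduce S': S -> TS', S' -> &nS' | ε


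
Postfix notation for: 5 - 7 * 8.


* has higher precedence, evaluate 7*8 first
Postfix: 5 7 8 * -


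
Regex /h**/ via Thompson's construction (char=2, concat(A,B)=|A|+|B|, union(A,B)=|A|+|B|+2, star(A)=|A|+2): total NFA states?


Syntax tree has 1 char leaf(s), 0 union(s), 2 star(s)
chars contribute 1×2 = 2; each union adds +2; each star adds +2
Total: 2 + 0 + 4 = 6 states


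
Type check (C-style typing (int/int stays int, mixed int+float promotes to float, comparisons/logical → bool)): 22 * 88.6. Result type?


Operand types: int * float
Rule: mixed int/float promotes to float; int/int stays int
Result type: float


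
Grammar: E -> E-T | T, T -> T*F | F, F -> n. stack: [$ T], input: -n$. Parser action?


lookahead ∉ {*} so T won't extend; reduce E -> T
Action: reduce (E -> T)


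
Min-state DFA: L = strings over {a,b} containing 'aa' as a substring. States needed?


KMP-style automaton: 2 progress states + 1 absorbing accept = 3
Minimal DFA: 3 states


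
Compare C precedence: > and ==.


'>' is relational (level 7); '==' is equality (level 6)
Higher level binds tighter
'>' has higher precedence than '=='


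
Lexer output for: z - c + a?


Scan left to right, longest-match per lexeme
Tokens: ID(z), OP(-), ID(c), OP(+), ID(a)


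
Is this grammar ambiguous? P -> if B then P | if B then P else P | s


dangling else: 'if B then if B then s else s' parses two ways
Ambiguous


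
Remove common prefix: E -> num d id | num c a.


Common prefix: 'num'
Factored: E -> num E', E' -> d id | c a


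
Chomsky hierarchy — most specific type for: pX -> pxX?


LHS has context (more than one symbol) and |LHS| ≤ |RHS|
Classification: Type 1 (Context-Sensitive)


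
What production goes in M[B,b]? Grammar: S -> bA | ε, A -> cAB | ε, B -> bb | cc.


For [B, b]: 'b' ∈ FIRST(bb)
Entry: B -> bb


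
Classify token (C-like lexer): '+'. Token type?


Pattern: operator symbol
Type: OPERATOR


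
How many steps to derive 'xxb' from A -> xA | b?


Derivation: A => xA => xxA => xxb
Steps: 3


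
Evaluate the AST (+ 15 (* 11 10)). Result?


Evaluate inner: (* 11 10) = 110
Evaluate root: (+ 15 110) = 125
Result: 125


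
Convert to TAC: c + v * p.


Break into single-operator statements:
t1 = v * p
t2 = c + t1


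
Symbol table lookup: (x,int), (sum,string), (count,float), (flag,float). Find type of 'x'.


Lookup 'x' → type int


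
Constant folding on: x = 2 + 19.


2 + 19 = 21 at compile time
Optimized: x = 21


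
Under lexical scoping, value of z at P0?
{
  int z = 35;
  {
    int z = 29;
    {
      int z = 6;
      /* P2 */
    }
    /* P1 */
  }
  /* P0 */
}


z declared in the same block as P0
z = 35


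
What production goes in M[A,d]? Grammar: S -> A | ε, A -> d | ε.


For [A, d]: 'd' ∈ FIRST(d)
Entry: A -> d


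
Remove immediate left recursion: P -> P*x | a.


Left-recursive alternatives: P*x; non-recursive: a
Introduce P': P -> aP', P' -> *xP' | ε


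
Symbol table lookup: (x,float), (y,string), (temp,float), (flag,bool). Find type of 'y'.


Lookup 'y' → type string


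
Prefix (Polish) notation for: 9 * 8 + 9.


left-to-right (same/higher precedence on left): tree is (+ (* 9 8) 9)
Prefix: + * 9 8 9


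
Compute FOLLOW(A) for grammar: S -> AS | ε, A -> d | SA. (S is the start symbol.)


$ ∈ FOLLOW(S). For each A -> αBβ: add FIRST(β)\{ε} to FOLLOW(B); if β nullable, add FOLLOW(A).
FOLLOW(A) = {$, d}


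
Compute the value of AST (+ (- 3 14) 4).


Evaluate inner: (- 3 14) = -11
Evaluate root: (+ -11 4) = -7
Result: -7


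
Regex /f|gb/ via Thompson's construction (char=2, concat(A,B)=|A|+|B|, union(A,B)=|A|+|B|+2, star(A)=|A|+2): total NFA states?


Syntax tree has 3 char leaf(s), 1 union(s), 0 star(s)
chars contribute 3×2 = 6; each union adds +2; each star adds +2
Total: 6 + 2 + 0 = 8 states


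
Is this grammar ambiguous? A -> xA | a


right-linear, alternatives start with distinct terminals 'x' vs 'a': unique leftmost derivation
Unambiguous


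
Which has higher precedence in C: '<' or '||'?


'<' is relational (level 7); '||' is logical OR (level 1)
Higher level binds tighter
'<' has higher precedence than '||'


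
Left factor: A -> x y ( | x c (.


Common prefix: 'x'
Factored: A -> x A', A' -> y ( | c (


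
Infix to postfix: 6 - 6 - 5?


Left to right (same or higher precedence on left)
Postfix: 6 6 - 5 -


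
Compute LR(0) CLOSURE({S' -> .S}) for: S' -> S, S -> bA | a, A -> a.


Start: S' -> .S
For each item with dot before a nonterminal B, add B -> .γ for every B-production
Closure: [S' -> .S, S -> .bA, S -> .a]


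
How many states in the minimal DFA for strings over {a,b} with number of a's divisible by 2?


Track (count of a) mod 2: states 0..1, accept at 0
Minimal DFA: 2 states


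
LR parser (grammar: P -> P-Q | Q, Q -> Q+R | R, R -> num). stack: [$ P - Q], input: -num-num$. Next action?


handle 'P-Q' on top; lookahead ∈ FOLLOW(P) = {-, $}
Action: reduce (P -> P-Q)


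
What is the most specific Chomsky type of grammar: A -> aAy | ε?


Single nonterminal LHS, but a^n y^n is not regular
Classification: Type 2 (Context-Free)


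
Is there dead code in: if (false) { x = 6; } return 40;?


condition is constant false, so the whole block is unreachable
Dead: 'if (false) { x = 6; }'


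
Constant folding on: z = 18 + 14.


18 + 14 = 32 at compile time
Optimized: z = 32


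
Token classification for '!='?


Pattern: operator symbol
Type: OPERATOR


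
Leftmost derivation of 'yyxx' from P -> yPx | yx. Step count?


Derivation: P => yPx => yyxx
Steps: 2


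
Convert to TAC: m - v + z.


Break into single-operator statements:
t1 = m - v
t2 = t1 + z


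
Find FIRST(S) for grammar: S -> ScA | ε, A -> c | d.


Per alternative of S: FIRST(ScA) = {c}; FIRST(ε) = {ε}
FIRST(S) = {c, ε}


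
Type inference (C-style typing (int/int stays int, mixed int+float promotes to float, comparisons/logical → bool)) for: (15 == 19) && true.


Operand types: bool && bool
Rule: logical operators take bool operands and yield bool
Result type: bool


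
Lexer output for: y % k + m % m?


Scan left to right, longest-match per lexeme
Tokens: ID(y), OP(%), ID(k), OP(+), ID(m), OP(%), ID(m)


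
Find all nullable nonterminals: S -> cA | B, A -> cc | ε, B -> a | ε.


A nonterminal is nullable iff some alternative derives ε (directly, or every symbol in it is nullable)
Nullable: {A, B, S}


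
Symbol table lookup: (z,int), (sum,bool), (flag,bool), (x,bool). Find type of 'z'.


Lookup 'z' → type int


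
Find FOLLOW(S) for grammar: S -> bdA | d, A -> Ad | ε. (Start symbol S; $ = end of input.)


$ ∈ FOLLOW(S). For each A -> αBβ: add FIRST(β)\{ε} to FOLLOW(B); if β nullable, add FOLLOW(A).
FOLLOW(S) = {$}


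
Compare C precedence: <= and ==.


'<=' is relational (level 7); '==' is equality (level 6)
Higher level binds tighter
'<=' has higher precedence than '=='


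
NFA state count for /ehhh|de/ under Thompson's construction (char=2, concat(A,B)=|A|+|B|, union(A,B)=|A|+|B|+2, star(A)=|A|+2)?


Syntax tree has 6 char leaf(s), 1 union(s), 0 star(s)
chars contribute 6×2 = 12; each union adds +2; each star adds +2
Total: 12 + 2 + 0 = 14 states


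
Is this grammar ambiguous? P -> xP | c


right-linear, alternatives start with distinct terminals 'x' vs 'c': unique leftmost derivation
Unambiguous


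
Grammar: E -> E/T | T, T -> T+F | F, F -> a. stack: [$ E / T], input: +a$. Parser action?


'+' can extend T; shift to build T -> T+F
Action: shift


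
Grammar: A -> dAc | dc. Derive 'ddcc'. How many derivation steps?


Derivation: A => dAc => ddcc
Steps: 2


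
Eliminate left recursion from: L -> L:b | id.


Left-recursive alternatives: L:b; non-recursive: id
Introduce L': L -> idL', L' -> :bL' | ε


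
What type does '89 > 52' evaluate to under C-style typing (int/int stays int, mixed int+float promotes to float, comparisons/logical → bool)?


Operand types: int > int
Rule: comparison yields bool
Result type: bool


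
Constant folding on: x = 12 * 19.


12 * 19 = 228 at compile time
Optimized: x = 228


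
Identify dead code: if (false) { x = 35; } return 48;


condition is constant false, so the whole block is unreachable
Dead: 'if (false) { x = 35; }'


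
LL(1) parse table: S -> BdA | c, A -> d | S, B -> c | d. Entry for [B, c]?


For [B, c]: 'c' ∈ FIRST(c)
Entry: B -> c


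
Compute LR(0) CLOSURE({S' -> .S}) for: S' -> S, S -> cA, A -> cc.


Start: S' -> .S
For each item with dot before a nonterminal B, add B -> .γ for every B-production
Closure: [S' -> .S, S -> .cA]
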